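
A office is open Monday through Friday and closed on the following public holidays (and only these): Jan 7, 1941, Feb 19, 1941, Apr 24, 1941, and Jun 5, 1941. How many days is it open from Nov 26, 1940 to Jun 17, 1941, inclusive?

Nov 26, 1940 is a Tuesday.
The range spans 204 days (inclusive of both endpoints).
204 = 7 × 29 + 1, so there are 29 full weeks plus 1 extra day.
Each full week contributes 5 weekdays (Mon–Fri): 29 × 5 = 145.
The 1 extra day is Tuesday — 1 of them qualifies.
Total: 145 + 1 = 146.
Holidays: Jan 7, 1941 (Tue); Feb 19, 1941 (Wed); Apr 24, 1941 (Thu); Jun 5, 1941 (Thu).
All 4 holidays fall on weekdays, so subtract 4.
Business days: 146 − 4 = 142.

142 working days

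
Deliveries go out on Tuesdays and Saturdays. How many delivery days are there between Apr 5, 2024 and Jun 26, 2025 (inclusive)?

Apr 5, 2024 is a Friday.
The range spans 448 days (inclusive of both endpoints).
448 = 7 × 64, so the span is exactly 64 full weeks.
Each full week contributes 2 days from the set (Tue, Sat): 64 × 2 = 128.

128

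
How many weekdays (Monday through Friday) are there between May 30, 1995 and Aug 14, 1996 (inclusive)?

317

May 30, 1995 is a Tuesday.
The range spans 443 days (inclusive of both endpoints).
443 = 7 × 63 + 2, so there are 63 full weeks plus 2 extra days.
Each full week contributes 5 weekdays (Mon–Fri): 63 × 5 = 315.
The 2 extra days are Tue, Wed — 2 of them qualify.
Total: 315 + 2 = 317.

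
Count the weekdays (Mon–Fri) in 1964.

262 weekdays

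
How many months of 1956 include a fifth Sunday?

A month has five Sundays exactly when Sunday falls within its first (length − 28) days.
Jan: 31 days, starts Sun → 5 of Sun, Mon, Tue ✓
Feb: 29 days, starts Wed → 5 of Wed
Mar: 31 days, starts Thu → 5 of Thu, Fri, Sat
Apr: 30 days, starts Sun → 5 of Sun, Mon ✓
May: 31 days, starts Tue → 5 of Tue, Wed, Thu
Jun: 30 days, starts Fri → 5 of Fri, Sat
Jul: 31 days, starts Sun → 5 of Sun, Mon, Tue ✓
Aug: 31 days, starts Wed → 5 of Wed, Thu, Fri
Sep: 30 days, starts Sat → 5 of Sat, Sun ✓
Oct: 31 days, starts Mon → 5 of Mon, Tue, Wed
Nov: 30 days, starts Thu → 5 of Thu, Fri
Dec: 31 days, starts Sat → 5 of Sat, Sun, Mon ✓
Months with five Sundays: Jan, Apr, Jul, Sep, Dec.

5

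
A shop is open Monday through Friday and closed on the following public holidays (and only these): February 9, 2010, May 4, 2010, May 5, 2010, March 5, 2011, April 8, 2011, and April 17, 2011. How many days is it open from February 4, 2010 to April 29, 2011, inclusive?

February 4, 2010 is a Thursday.
That's 450 days from start to end, counting both.
450 = 7 × 64 + 2, so there are 64 full weeks plus 2 extra days.
Each full week contributes 5 weekdays (Mon–Fri): 64 × 5 = 320.
The 2 extra days are Thursday, Friday — 2 of them qualify.
Total: 320 + 2 = 322.
Holidays: February 9, 2010 (Tue); May 4, 2010 (Tue); May 5, 2010 (Wed); March 5, 2011 (Sat); April 8, 2011 (Fri); April 17, 2011 (Sun).
4 of the 6 holidays fall on weekdays; the rest are weekends and were already excluded.
Business days: 322 − 4 = 318.

318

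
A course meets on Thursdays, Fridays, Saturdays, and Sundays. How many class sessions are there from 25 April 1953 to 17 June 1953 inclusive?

25 April 1953 is a Saturday.
That's 54 days from start to end, counting both.
54 = 7 × 7 + 5, so there are 7 full weeks plus 5 extra days.
Each full week contributes 4 days from the set (Thu, Fri, Sat, Sun): 7 × 4 = 28.
The 5 extra days are Sat, Sun, Mon, Tue, Wed — 2 of them qualify.
Total: 28 + 2 = 30.

30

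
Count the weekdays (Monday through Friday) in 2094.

261

January 1, 2094 is a Friday.
The range spans 365 days (inclusive of both endpoints).
365 = 7 × 52 + 1, so there are 52 full weeks plus 1 extra day.
Each full week contributes 5 weekdays (Mon–Fri): 52 × 5 = 260.
The 1 extra day is Friday — 1 of them qualifies.
Total: 260 + 1 = 261.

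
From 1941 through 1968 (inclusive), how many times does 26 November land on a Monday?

4

Day of week of November 26 in each year:
1941: Wed, 1942: Thu, 1943: Fri, 1944: Sun, 1945: Mon ✓, 1946: Tue, 1947: Wed, 1948: Fri, 1949: Sat, 1950: Sun, 1951: Mon ✓, 1952: Wed, 1953: Thu, 1954: Fri, 1955: Sat, 1956: Mon ✓, 1957: Tue, 1958: Wed, 1959: Thu, 1960: Sat, 1961: Sun, 1962: Mon ✓, 1963: Tue, 1964: Thu, 1965: Fri, 1966: Sat, 1967: Sun, 1968: Tue
Mondays: 1945, 1951, 1956, 1962.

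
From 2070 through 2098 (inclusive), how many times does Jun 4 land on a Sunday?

4

Day of week of June 4 in each year:
2070: Wed, 2071: Thu, 2072: Sat, 2073: Sun ✓, 2074: Mon, 2075: Tue, 2076: Thu, 2077: Fri, 2078: Sat, 2079: Sun ✓, 2080: Tue, 2081: Wed, 2082: Thu, 2083: Fri, 2084: Sun ✓, 2085: Mon, 2086: Tue, 2087: Wed, 2088: Fri, 2089: Sat, 2090: Sun ✓, 2091: Mon, 2092: Wed, 2093: Thu, 2094: Fri, 2095: Sat, 2096: Mon, 2097: Tue, 2098: Wed
Sundays: 2073, 2079, 2084, 2090.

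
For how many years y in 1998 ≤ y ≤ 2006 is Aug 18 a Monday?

1

Day of week of August 18 in each year:
1998: Tue, 1999: Wed, 2000: Fri, 2001: Sat, 2002: Sun, 2003: Mon ✓, 2004: Wed, 2005: Thu, 2006: Fri
Mondays: 2003.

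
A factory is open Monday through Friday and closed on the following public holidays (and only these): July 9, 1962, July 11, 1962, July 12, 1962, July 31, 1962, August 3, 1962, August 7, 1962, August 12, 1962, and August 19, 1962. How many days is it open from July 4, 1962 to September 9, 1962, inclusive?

42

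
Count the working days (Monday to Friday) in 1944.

1 January 1944 is a Saturday.
The range spans 366 days (inclusive of both endpoints).
366 = 7 × 52 + 2, so there are 52 full weeks plus 2 extra days.
Each full week contributes 5 weekdays (Mon–Fri): 52 × 5 = 260.
The 2 extra days are Sat, Sun — none qualify.
Total: 260 + 0 = 260.

260 weekdays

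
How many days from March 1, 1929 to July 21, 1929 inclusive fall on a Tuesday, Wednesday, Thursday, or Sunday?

March 1, 1929 is a Friday.
That's 143 days from start to end, counting both.
143 = 7 × 20 + 3, so there are 20 full weeks plus 3 extra days.
Each full week contributes 4 days from the set (Tue, Wed, Thu, Sun): 20 × 4 = 80.
The 3 extra days are Fri, Sat, Sun — 1 of them qualifies.
Total: 80 + 1 = 81.

81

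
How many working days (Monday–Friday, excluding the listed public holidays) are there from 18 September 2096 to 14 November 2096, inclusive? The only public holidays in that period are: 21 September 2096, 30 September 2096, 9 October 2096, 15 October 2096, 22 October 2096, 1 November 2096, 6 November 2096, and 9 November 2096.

18 September 2096 is a Tuesday.
From 18 September 2096 to 14 November 2096 is 58 days inclusive.
58 = 7 × 8 + 2, so there are 8 full weeks plus 2 extra days.
Each full week contributes 5 weekdays (Mon–Fri): 8 × 5 = 40.
The 2 extra days are Tue, Wed — 2 of them qualify.
Total: 40 + 2 = 42.
Holidays: 21 September 2096 (Fri); 30 September 2096 (Sun); 9 October 2096 (Tue); 15 October 2096 (Mon); 22 October 2096 (Mon); 1 November 2096 (Thu); 6 November 2096 (Tue); 9 November 2096 (Fri).
7 of the 8 holidays fall on weekdays; the rest are weekends and were already excluded.
Business days: 42 − 7 = 35.

35 working days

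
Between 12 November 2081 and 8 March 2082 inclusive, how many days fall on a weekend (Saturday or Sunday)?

34

12 November 2081 is a Wednesday.
The range spans 117 days (inclusive of both endpoints).
117 = 7 × 16 + 5, so there are 16 full weeks plus 5 extra days.
Each full week contributes 2 weekend days (Sat, Sun): 16 × 2 = 32.
The 5 extra days are Wednesday, Thursday, Friday, Saturday, Sunday — 2 of them qualify.
Total: 32 + 2 = 34.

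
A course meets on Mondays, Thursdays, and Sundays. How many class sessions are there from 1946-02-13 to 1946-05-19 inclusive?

41

1946-02-13 is a Wednesday.
That's 96 days from start to end, counting both.
96 = 7 × 13 + 5, so there are 13 full weeks plus 5 extra days.
Each full week contributes 3 days from the set (Mon, Thu, Sun): 13 × 3 = 39.
The 5 extra days are Wednesday, Thursday, Friday, Saturday, Sunday — 2 of them qualify.
Total: 39 + 2 = 41.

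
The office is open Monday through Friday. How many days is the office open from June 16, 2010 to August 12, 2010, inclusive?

42

June 16, 2010 is a Wednesday.
That's 58 days from start to end, counting both.
58 = 7 × 8 + 2, so there are 8 full weeks plus 2 extra days.
Each full week contributes 5 weekdays (Mon–Fri): 8 × 5 = 40.
The 2 extra days are Wed, Thu — 2 of them qualify.
Total: 40 + 2 = 42.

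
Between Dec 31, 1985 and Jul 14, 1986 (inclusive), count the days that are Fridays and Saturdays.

Dec 31, 1985 is a Tuesday.
From Dec 31, 1985 to Jul 14, 1986 is 196 days inclusive.
196 = 7 × 28, so the span is exactly 28 full weeks.
Each full week contributes 2 days from the set (Fri, Sat): 28 × 2 = 56.

56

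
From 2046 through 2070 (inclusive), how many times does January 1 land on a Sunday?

3

Day of week of January 1 in each year:
2046: Mon, 2047: Tue, 2048: Wed, 2049: Fri, 2050: Sat, 2051: Sun ✓, 2052: Mon, 2053: Wed, 2054: Thu, 2055: Fri, 2056: Sat, 2057: Mon, 2058: Tue, 2059: Wed, 2060: Thu, 2061: Sat, 2062: Sun ✓, 2063: Mon, 2064: Tue, 2065: Thu, 2066: Fri, 2067: Sat, 2068: Sun ✓, 2069: Tue, 2070: Wed
Sundays: 2051, 2062, 2068.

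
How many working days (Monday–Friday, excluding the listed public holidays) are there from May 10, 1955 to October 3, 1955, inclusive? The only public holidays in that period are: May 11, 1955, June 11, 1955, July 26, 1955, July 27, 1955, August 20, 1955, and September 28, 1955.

May 10, 1955 is a Tuesday.
The range spans 147 days (inclusive of both endpoints).
147 = 7 × 21, so the span is exactly 21 full weeks.
Each full week contributes 5 weekdays (Mon–Fri): 21 × 5 = 105.
Holidays: May 11, 1955 (Wed); June 11, 1955 (Sat); July 26, 1955 (Tue); July 27, 1955 (Wed); August 20, 1955 (Sat); September 28, 1955 (Wed).
4 of the 6 holidays fall on weekdays; the rest are weekends and were already excluded.
Business days: 105 − 4 = 101.

101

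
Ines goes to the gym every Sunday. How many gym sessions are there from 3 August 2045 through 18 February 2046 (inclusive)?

29

3 August 2045 is a Thursday.
The range spans 200 days (inclusive of both endpoints).
200 = 7 × 28 + 4, so there are 28 full weeks plus 4 extra days.
Each full week contributes one Sunday: 28 so far.
The 4 extra days are Thursday, Friday, Saturday, Sunday — 1 of them qualifies.
Total: 28 + 1 = 29.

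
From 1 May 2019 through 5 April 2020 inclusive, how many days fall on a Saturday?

49

1 May 2019 is a Wednesday.
The range spans 341 days (inclusive of both endpoints).
341 = 7 × 48 + 5, so there are 48 full weeks plus 5 extra days.
Each full week contributes one Saturday: 48 so far.
The 5 extra days are Wednesday, Thursday, Friday, Saturday, Sunday — 1 of them qualifies.
Total: 48 + 1 = 49.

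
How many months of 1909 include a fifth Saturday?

A month has five Saturdays exactly when Saturday falls within its first (length − 28) days.
Jan: 31 days, starts Fri → 5 of Fri, Sat, Sun ✓
Feb: 28 days, starts Mon → 5 of (none)
Mar: 31 days, starts Mon → 5 of Mon, Tue, Wed
Apr: 30 days, starts Thu → 5 of Thu, Fri
May: 31 days, starts Sat → 5 of Sat, Sun, Mon ✓
Jun: 30 days, starts Tue → 5 of Tue, Wed
Jul: 31 days, starts Thu → 5 of Thu, Fri, Sat ✓
Aug: 31 days, starts Sun → 5 of Sun, Mon, Tue
Sep: 30 days, starts Wed → 5 of Wed, Thu
Oct: 31 days, starts Fri → 5 of Fri, Sat, Sun ✓
Nov: 30 days, starts Mon → 5 of Mon, Tue
Dec: 31 days, starts Wed → 5 of Wed, Thu, Fri
Months with five Saturdays: Jan, May, Jul, Oct.

4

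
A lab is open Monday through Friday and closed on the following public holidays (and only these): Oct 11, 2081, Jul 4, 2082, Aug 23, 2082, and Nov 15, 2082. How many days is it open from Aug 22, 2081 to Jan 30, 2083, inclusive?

376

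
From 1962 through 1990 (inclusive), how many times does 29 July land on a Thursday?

Day of week of July 29 in each year:
1962: Sun, 1963: Mon, 1964: Wed, 1965: Thu ✓, 1966: Fri, 1967: Sat, 1968: Mon, 1969: Tue, 1970: Wed, 1971: Thu ✓, 1972: Sat, 1973: Sun, 1974: Mon, 1975: Tue, 1976: Thu ✓, 1977: Fri, 1978: Sat, 1979: Sun, 1980: Tue, 1981: Wed, 1982: Thu ✓, 1983: Fri, 1984: Sun, 1985: Mon, 1986: Tue, 1987: Wed, 1988: Fri, 1989: Sat, 1990: Sun
Thursdays: 1965, 1971, 1976, 1982.

4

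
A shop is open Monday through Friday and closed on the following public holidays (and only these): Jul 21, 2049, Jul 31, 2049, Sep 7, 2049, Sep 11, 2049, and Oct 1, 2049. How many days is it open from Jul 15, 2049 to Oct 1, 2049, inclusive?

Jul 15, 2049 is a Thursday.
That's 79 days from start to end, counting both.
79 = 7 × 11 + 2, so there are 11 full weeks plus 2 extra days.
Each full week contributes 5 weekdays (Mon–Fri): 11 × 5 = 55.
The 2 extra days are Thu, Fri — 2 of them qualify.
Total: 55 + 2 = 57.
Holidays: Jul 21, 2049 (Wed); Jul 31, 2049 (Sat); Sep 7, 2049 (Tue); Sep 11, 2049 (Sat); Oct 1, 2049 (Fri).
3 of the 5 holidays fall on weekdays; the rest are weekends and were already excluded.
Business days: 57 − 3 = 54.

54 business days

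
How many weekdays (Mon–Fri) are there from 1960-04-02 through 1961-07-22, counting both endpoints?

340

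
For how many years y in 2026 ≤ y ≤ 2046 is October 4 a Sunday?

Day of week of October 4 in each year:
2026: Sun ✓, 2027: Mon, 2028: Wed, 2029: Thu, 2030: Fri, 2031: Sat, 2032: Mon, 2033: Tue, 2034: Wed, 2035: Thu, 2036: Sat, 2037: Sun ✓, 2038: Mon, 2039: Tue, 2040: Thu, 2041: Fri, 2042: Sat, 2043: Sun ✓, 2044: Tue, 2045: Wed, 2046: Thu
Sundays: 2026, 2037, 2043.

3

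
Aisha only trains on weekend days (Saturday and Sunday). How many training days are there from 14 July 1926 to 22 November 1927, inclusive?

142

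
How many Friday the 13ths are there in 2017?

The 13th falls on a Friday when the month's 13th has weekday Fri.
Jan 13 is Fri ✓; Feb 13 is Mon; Mar 13 is Mon; Apr 13 is Thu; May 13 is Sat; Jun 13 is Tue; Jul 13 is Thu; Aug 13 is Sun; Sep 13 is Wed; Oct 13 is Fri ✓; Nov 13 is Mon; Dec 13 is Wed.
Friday the 13ths: Jan, Oct.

2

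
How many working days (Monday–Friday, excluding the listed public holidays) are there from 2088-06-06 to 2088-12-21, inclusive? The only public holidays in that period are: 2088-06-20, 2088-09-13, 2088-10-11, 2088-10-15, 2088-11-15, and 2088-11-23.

137 working days

2088-06-06 is a Sunday.
The range spans 199 days (inclusive of both endpoints).
199 = 7 × 28 + 3, so there are 28 full weeks plus 3 extra days.
Each full week contributes 5 weekdays (Mon–Fri): 28 × 5 = 140.
The 3 extra days are Sun, Mon, Tue — 2 of them qualify.
Total: 140 + 2 = 142.
Holidays: 2088-06-20 (Sun); 2088-09-13 (Mon); 2088-10-11 (Mon); 2088-10-15 (Fri); 2088-11-15 (Mon); 2088-11-23 (Tue).
5 of the 6 holidays fall on weekdays; the rest are weekends and were already excluded.
Business days: 142 − 5 = 137.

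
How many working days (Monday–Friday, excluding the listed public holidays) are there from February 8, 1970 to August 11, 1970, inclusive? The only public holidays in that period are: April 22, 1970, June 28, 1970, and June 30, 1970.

130 working days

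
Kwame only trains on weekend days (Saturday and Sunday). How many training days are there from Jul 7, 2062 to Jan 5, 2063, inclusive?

Jul 7, 2062 is a Friday.
That's 183 days from start to end, counting both.
183 = 7 × 26 + 1, so there are 26 full weeks plus 1 extra day.
Each full week contributes 2 weekend days (Sat, Sun): 26 × 2 = 52.
The 1 extra day is Friday — none qualify.
Total: 52 + 0 = 52.

52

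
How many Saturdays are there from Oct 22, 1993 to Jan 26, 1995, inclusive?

66 Saturdays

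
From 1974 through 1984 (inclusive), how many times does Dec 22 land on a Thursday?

2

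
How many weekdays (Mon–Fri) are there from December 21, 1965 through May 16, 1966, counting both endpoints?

December 21, 1965 is a Tuesday.
From December 21, 1965 to May 16, 1966 is 147 days inclusive.
147 = 7 × 21, so the span is exactly 21 full weeks.
Each full week contributes 5 weekdays (Mon–Fri): 21 × 5 = 105.

105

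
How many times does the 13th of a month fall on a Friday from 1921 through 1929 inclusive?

16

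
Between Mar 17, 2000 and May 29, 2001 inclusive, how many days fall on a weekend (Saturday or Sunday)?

126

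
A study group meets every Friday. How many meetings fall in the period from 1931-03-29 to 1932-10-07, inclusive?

1931-03-29 is a Sunday.
That's 559 days from start to end, counting both.
559 = 7 × 79 + 6, so there are 79 full weeks plus 6 extra days.
Each full week contributes one Friday: 79 so far.
The 6 extra days are Sun, Mon, Tue, Wed, Thu, Fri — 1 of them qualifies.
Total: 79 + 1 = 80.

80 Fridays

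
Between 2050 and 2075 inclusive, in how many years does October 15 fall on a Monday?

4

Day of week of October 15 in each year:
2050: Sat, 2051: Sun, 2052: Tue, 2053: Wed, 2054: Thu, 2055: Fri, 2056: Sun, 2057: Mon ✓, 2058: Tue, 2059: Wed, 2060: Fri, 2061: Sat, 2062: Sun, 2063: Mon ✓, 2064: Wed, 2065: Thu, 2066: Fri, 2067: Sat, 2068: Mon ✓, 2069: Tue, 2070: Wed, 2071: Thu, 2072: Sat, 2073: Sun, 2074: Mon ✓, 2075: Tue
Mondays: 2057, 2063, 2068, 2074.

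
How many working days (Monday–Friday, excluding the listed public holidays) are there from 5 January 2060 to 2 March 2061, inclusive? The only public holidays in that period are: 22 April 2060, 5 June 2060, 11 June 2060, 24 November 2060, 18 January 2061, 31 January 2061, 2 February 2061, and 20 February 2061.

5 January 2060 is a Monday.
That's 423 days from start to end, counting both.
423 = 7 × 60 + 3, so there are 60 full weeks plus 3 extra days.
Each full week contributes 5 weekdays (Mon–Fri): 60 × 5 = 300.
The 3 extra days are Monday, Tuesday, Wednesday — 3 of them qualify.
Total: 300 + 3 = 303.
Holidays: 22 April 2060 (Thu); 5 June 2060 (Sat); 11 June 2060 (Fri); 24 November 2060 (Wed); 18 January 2061 (Tue); 31 January 2061 (Mon); 2 February 2061 (Wed); 20 February 2061 (Sun).
6 of the 8 holidays fall on weekdays; the rest are weekends and were already excluded.
Business days: 303 − 6 = 297.

297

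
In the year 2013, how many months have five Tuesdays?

A month has five Tuesdays exactly when Tuesday falls within its first (length − 28) days.
Jan: 31 days, starts Tue → 5 of Tue, Wed, Thu ✓
Feb: 28 days, starts Fri → 5 of (none)
Mar: 31 days, starts Fri → 5 of Fri, Sat, Sun
Apr: 30 days, starts Mon → 5 of Mon, Tue ✓
May: 31 days, starts Wed → 5 of Wed, Thu, Fri
Jun: 30 days, starts Sat → 5 of Sat, Sun
Jul: 31 days, starts Mon → 5 of Mon, Tue, Wed ✓
Aug: 31 days, starts Thu → 5 of Thu, Fri, Sat
Sep: 30 days, starts Sun → 5 of Sun, Mon
Oct: 31 days, starts Tue → 5 of Tue, Wed, Thu ✓
Nov: 30 days, starts Fri → 5 of Fri, Sat
Dec: 31 days, starts Sun → 5 of Sun, Mon, Tue ✓
Months with five Tuesdays: Jan, Apr, Jul, Oct, Dec.

5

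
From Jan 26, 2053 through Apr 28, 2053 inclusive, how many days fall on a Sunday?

14

Jan 26, 2053 is a Sunday.
The range spans 93 days (inclusive of both endpoints).
93 = 7 × 13 + 2, so there are 13 full weeks plus 2 extra days.
Each full week contributes one Sunday: 13 so far.
The 2 extra days are Sunday, Monday — 1 of them qualifies.
Total: 13 + 1 = 14.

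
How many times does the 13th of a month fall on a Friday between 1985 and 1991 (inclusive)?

Friday-the-13ths by year:
1985: Sep, Dec
1986: Jun
1987: Feb, Mar, Nov
1988: May
1989: Jan, Oct
1990: Apr, Jul
1991: Sep, Dec

13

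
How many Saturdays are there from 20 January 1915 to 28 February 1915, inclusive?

6

20 January 1915 is a Wednesday.
The range spans 40 days (inclusive of both endpoints).
40 = 7 × 5 + 5, so there are 5 full weeks plus 5 extra days.
Each full week contributes one Saturday: 5 so far.
The 5 extra days are Wed, Thu, Fri, Sat, Sun — 1 of them qualifies.
Total: 5 + 1 = 6.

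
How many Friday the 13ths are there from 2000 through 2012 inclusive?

Friday-the-13ths by year:
2000: Oct
2001: Apr, Jul
2002: Sep, Dec
2003: Jun
2004: Feb, Aug
2005: May
2006: Jan, Oct
2007: Apr, Jul
2008: Jun
2009: Feb, Mar, Nov
2010: Aug
2011: May
2012: Jan, Apr, Jul

22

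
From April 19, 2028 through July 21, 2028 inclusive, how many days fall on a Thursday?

April 19, 2028 is a Wednesday.
From April 19, 2028 to July 21, 2028 is 94 days inclusive.
94 = 7 × 13 + 3, so there are 13 full weeks plus 3 extra days.
Each full week contributes one Thursday: 13 so far.
The 3 extra days are Wednesday, Thursday, Friday — 1 of them qualifies.
Total: 13 + 1 = 14.

14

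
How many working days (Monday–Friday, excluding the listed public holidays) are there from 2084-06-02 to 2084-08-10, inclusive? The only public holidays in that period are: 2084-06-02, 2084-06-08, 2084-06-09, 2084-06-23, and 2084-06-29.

45

2084-06-02 is a Friday.
From 2084-06-02 to 2084-08-10 is 70 days inclusive.
70 = 7 × 10, so the span is exactly 10 full weeks.
Each full week contributes 5 weekdays (Mon–Fri): 10 × 5 = 50.
Total: 50.
Holidays: 2084-06-02 (Fri); 2084-06-08 (Thu); 2084-06-09 (Fri); 2084-06-23 (Fri); 2084-06-29 (Thu).
All 5 holidays fall on weekdays, so subtract 5.
Business days: 50 − 5 = 45.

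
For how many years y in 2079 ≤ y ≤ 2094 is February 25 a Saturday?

2

Day of week of February 25 in each year:
2079: Sat ✓, 2080: Sun, 2081: Tue, 2082: Wed, 2083: Thu, 2084: Fri, 2085: Sun, 2086: Mon, 2087: Tue, 2088: Wed, 2089: Fri, 2090: Sat ✓, 2091: Sun, 2092: Mon, 2093: Wed, 2094: Thu
Saturdays: 2079, 2090.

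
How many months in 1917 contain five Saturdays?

4

A month has five Saturdays exactly when Saturday falls within its first (length − 28) days.
Jan: 31 days, starts Mon → 5 of Mon, Tue, Wed
Feb: 28 days, starts Thu → 5 of (none)
Mar: 31 days, starts Thu → 5 of Thu, Fri, Sat ✓
Apr: 30 days, starts Sun → 5 of Sun, Mon
May: 31 days, starts Tue → 5 of Tue, Wed, Thu
Jun: 30 days, starts Fri → 5 of Fri, Sat ✓
Jul: 31 days, starts Sun → 5 of Sun, Mon, Tue
Aug: 31 days, starts Wed → 5 of Wed, Thu, Fri
Sep: 30 days, starts Sat → 5 of Sat, Sun ✓
Oct: 31 days, starts Mon → 5 of Mon, Tue, Wed
Nov: 30 days, starts Thu → 5 of Thu, Fri
Dec: 31 days, starts Sat → 5 of Sat, Sun, Mon ✓
Months with five Saturdays: Mar, Jun, Sep, Dec.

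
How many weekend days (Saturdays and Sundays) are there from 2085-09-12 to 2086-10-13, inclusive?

114

2085-09-12 is a Wednesday.
The range spans 397 days (inclusive of both endpoints).
397 = 7 × 56 + 5, so there are 56 full weeks plus 5 extra days.
Each full week contributes 2 weekend days (Sat, Sun): 56 × 2 = 112.
The 5 extra days are Wednesday, Thursday, Friday, Saturday, Sunday — 2 of them qualify.
Total: 112 + 2 = 114.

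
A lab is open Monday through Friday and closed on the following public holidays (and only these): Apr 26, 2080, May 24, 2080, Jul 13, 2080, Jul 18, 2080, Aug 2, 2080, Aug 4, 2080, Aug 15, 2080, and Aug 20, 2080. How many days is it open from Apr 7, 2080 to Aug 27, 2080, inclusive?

Apr 7, 2080 is a Sunday.
The range spans 143 days (inclusive of both endpoints).
143 = 7 × 20 + 3, so there are 20 full weeks plus 3 extra days.
Each full week contributes 5 weekdays (Mon–Fri): 20 × 5 = 100.
The 3 extra days are Sun, Mon, Tue — 2 of them qualify.
Total: 100 + 2 = 102.
Holidays: Apr 26, 2080 (Fri); May 24, 2080 (Fri); Jul 13, 2080 (Sat); Jul 18, 2080 (Thu); Aug 2, 2080 (Fri); Aug 4, 2080 (Sun); Aug 15, 2080 (Thu); Aug 20, 2080 (Tue).
6 of the 8 holidays fall on weekdays; the rest are weekends and were already excluded.
Business days: 102 − 6 = 96.

96 working days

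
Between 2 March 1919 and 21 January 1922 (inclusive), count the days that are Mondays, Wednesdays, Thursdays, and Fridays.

604

2 March 1919 is a Sunday.
That's 1057 days from start to end, counting both.
1057 = 7 × 151, so the span is exactly 151 full weeks.
Each full week contributes 4 days from the set (Mon, Wed, Thu, Fri): 151 × 4 = 604.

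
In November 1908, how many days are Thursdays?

4

1908-11-01 is a Sunday.
From 1908-11-01 to 1908-11-30 is 30 days inclusive.
30 = 7 × 4 + 2, so there are 4 full weeks plus 2 extra days.
Each full week contributes one Thursday: 4 so far.
The 2 extra days are Sun, Mon — none qualify.
Total: 4 + 0 = 4.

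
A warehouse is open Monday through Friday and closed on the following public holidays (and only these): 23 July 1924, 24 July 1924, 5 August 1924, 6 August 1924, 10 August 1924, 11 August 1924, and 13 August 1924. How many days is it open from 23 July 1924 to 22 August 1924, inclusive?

23 July 1924 is a Wednesday.
From 23 July 1924 to 22 August 1924 is 31 days inclusive.
31 = 7 × 4 + 3, so there are 4 full weeks plus 3 extra days.
Each full week contributes 5 weekdays (Mon–Fri): 4 × 5 = 20.
The 3 extra days are Wed, Thu, Fri — 3 of them qualify.
Total: 20 + 3 = 23.
Holidays: 23 July 1924 (Wed); 24 July 1924 (Thu); 5 August 1924 (Tue); 6 August 1924 (Wed); 10 August 1924 (Sun); 11 August 1924 (Mon); 13 August 1924 (Wed).
6 of the 7 holidays fall on weekdays; the rest are weekends and were already excluded.
Business days: 23 − 6 = 17.

17 working days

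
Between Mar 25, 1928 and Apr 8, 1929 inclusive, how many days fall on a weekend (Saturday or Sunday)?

109

Mar 25, 1928 is a Sunday.
That's 380 days from start to end, counting both.
380 = 7 × 54 + 2, so there are 54 full weeks plus 2 extra days.
Each full week contributes 2 weekend days (Sat, Sun): 54 × 2 = 108.
The 2 extra days are Sunday, Monday — 1 of them qualifies.
Total: 108 + 1 = 109.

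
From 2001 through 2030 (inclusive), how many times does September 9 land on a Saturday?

Day of week of September 9 in each year:
2001: Sun, 2002: Mon, 2003: Tue, 2004: Thu, 2005: Fri, 2006: Sat ✓, 2007: Sun, 2008: Tue, 2009: Wed, 2010: Thu, 2011: Fri, 2012: Sun, 2013: Mon, 2014: Tue, 2015: Wed, 2016: Fri, 2017: Sat ✓, 2018: Sun, 2019: Mon, 2020: Wed, 2021: Thu, 2022: Fri, 2023: Sat ✓, 2024: Mon, 2025: Tue, 2026: Wed, 2027: Thu, 2028: Sat ✓, 2029: Sun, 2030: Mon
Saturdays: 2006, 2017, 2023, 2028.

4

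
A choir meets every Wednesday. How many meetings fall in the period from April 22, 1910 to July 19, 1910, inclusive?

12 Wednesdays

April 22, 1910 is a Friday.
The range spans 89 days (inclusive of both endpoints).
89 = 7 × 12 + 5, so there are 12 full weeks plus 5 extra days.
Each full week contributes one Wednesday: 12 so far.
The 5 extra days are Friday, Saturday, Sunday, Monday, Tuesday — none qualify.
Total: 12 + 0 = 12.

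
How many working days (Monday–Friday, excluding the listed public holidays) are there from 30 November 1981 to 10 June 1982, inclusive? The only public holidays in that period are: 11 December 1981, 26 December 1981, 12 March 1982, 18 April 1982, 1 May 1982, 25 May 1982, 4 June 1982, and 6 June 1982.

30 November 1981 is a Monday.
That's 193 days from start to end, counting both.
193 = 7 × 27 + 4, so there are 27 full weeks plus 4 extra days.
Each full week contributes 5 weekdays (Mon–Fri): 27 × 5 = 135.
The 4 extra days are Monday, Tuesday, Wednesday, Thursday — 4 of them qualify.
Total: 135 + 4 = 139.
Holidays: 11 December 1981 (Fri); 26 December 1981 (Sat); 12 March 1982 (Fri); 18 April 1982 (Sun); 1 May 1982 (Sat); 25 May 1982 (Tue); 4 June 1982 (Fri); 6 June 1982 (Sun).
4 of the 8 holidays fall on weekdays; the rest are weekends and were already excluded.
Business days: 139 − 4 = 135.

135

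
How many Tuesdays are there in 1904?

52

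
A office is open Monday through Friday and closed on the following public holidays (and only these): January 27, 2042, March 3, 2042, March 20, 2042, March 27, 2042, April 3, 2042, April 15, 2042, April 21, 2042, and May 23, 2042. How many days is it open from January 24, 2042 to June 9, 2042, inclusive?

89 business days

January 24, 2042 is a Friday.
The range spans 137 days (inclusive of both endpoints).
137 = 7 × 19 + 4, so there are 19 full weeks plus 4 extra days.
Each full week contributes 5 weekdays (Mon–Fri): 19 × 5 = 95.
The 4 extra days are Friday, Saturday, Sunday, Monday — 2 of them qualify.
Total: 95 + 2 = 97.
Holidays: January 27, 2042 (Mon); March 3, 2042 (Mon); March 20, 2042 (Thu); March 27, 2042 (Thu); April 3, 2042 (Thu); April 15, 2042 (Tue); April 21, 2042 (Mon); May 23, 2042 (Fri).
All 8 holidays fall on weekdays, so subtract 8.
Business days: 97 − 8 = 89.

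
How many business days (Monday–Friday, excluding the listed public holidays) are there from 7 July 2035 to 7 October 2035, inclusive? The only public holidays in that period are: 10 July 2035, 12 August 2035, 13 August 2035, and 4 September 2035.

62 business days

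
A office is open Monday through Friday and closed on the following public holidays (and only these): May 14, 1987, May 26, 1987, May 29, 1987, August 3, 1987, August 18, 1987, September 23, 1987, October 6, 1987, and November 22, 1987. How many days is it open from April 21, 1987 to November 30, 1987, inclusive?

153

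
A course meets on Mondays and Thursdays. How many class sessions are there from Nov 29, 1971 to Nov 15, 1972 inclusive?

Nov 29, 1971 is a Monday.
That's 353 days from start to end, counting both.
353 = 7 × 50 + 3, so there are 50 full weeks plus 3 extra days.
Each full week contributes 2 days from the set (Mon, Thu): 50 × 2 = 100.
The 3 extra days are Mon, Tue, Wed — 1 of them qualifies.
Total: 100 + 1 = 101.

101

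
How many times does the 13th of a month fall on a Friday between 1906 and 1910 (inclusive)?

Friday-the-13ths by year:
1906: Apr, Jul
1907: Sep, Dec
1908: Mar, Nov
1909: Aug
1910: May

8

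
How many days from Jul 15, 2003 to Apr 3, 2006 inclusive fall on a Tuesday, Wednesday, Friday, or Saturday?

568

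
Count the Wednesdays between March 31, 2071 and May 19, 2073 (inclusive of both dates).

March 31, 2071 is a Tuesday.
From March 31, 2071 to May 19, 2073 is 781 days inclusive.
781 = 7 × 111 + 4, so there are 111 full weeks plus 4 extra days.
Each full week contributes one Wednesday: 111 so far.
The 4 extra days are Tue, Wed, Thu, Fri — 1 of them qualifies.
Total: 111 + 1 = 112.

112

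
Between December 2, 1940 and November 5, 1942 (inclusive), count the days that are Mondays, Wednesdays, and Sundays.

302

December 2, 1940 is a Monday.
That's 704 days from start to end, counting both.
704 = 7 × 100 + 4, so there are 100 full weeks plus 4 extra days.
Each full week contributes 3 days from the set (Mon, Wed, Sun): 100 × 3 = 300.
The 4 extra days are Monday, Tuesday, Wednesday, Thursday — 2 of them qualify.
Total: 300 + 2 = 302.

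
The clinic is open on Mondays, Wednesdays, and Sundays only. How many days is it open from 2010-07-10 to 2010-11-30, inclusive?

62

2010-07-10 is a Saturday.
From 2010-07-10 to 2010-11-30 is 144 days inclusive.
144 = 7 × 20 + 4, so there are 20 full weeks plus 4 extra days.
Each full week contributes 3 days from the set (Mon, Wed, Sun): 20 × 3 = 60.
The 4 extra days are Sat, Sun, Mon, Tue — 2 of them qualify.
Total: 60 + 2 = 62.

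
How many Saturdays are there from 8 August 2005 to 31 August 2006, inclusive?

55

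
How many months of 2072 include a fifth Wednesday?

4

A month has five Wednesdays exactly when Wednesday falls within its first (length − 28) days.
Jan: 31 days, starts Fri → 5 of Fri, Sat, Sun
Feb: 29 days, starts Mon → 5 of Mon
Mar: 31 days, starts Tue → 5 of Tue, Wed, Thu ✓
Apr: 30 days, starts Fri → 5 of Fri, Sat
May: 31 days, starts Sun → 5 of Sun, Mon, Tue
Jun: 30 days, starts Wed → 5 of Wed, Thu ✓
Jul: 31 days, starts Fri → 5 of Fri, Sat, Sun
Aug: 31 days, starts Mon → 5 of Mon, Tue, Wed ✓
Sep: 30 days, starts Thu → 5 of Thu, Fri
Oct: 31 days, starts Sat → 5 of Sat, Sun, Mon
Nov: 30 days, starts Tue → 5 of Tue, Wed ✓
Dec: 31 days, starts Thu → 5 of Thu, Fri, Sat
Months with five Wednesdays: Mar, Jun, Aug, Nov.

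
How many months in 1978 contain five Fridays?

A month has five Fridays exactly when Friday falls within its first (length − 28) days.
Jan: 31 days, starts Sun → 5 of Sun, Mon, Tue
Feb: 28 days, starts Wed → 5 of (none)
Mar: 31 days, starts Wed → 5 of Wed, Thu, Fri ✓
Apr: 30 days, starts Sat → 5 of Sat, Sun
May: 31 days, starts Mon → 5 of Mon, Tue, Wed
Jun: 30 days, starts Thu → 5 of Thu, Fri ✓
Jul: 31 days, starts Sat → 5 of Sat, Sun, Mon
Aug: 31 days, starts Tue → 5 of Tue, Wed, Thu
Sep: 30 days, starts Fri → 5 of Fri, Sat ✓
Oct: 31 days, starts Sun → 5 of Sun, Mon, Tue
Nov: 30 days, starts Wed → 5 of Wed, Thu
Dec: 31 days, starts Fri → 5 of Fri, Sat, Sun ✓
Months with five Fridays: Mar, Jun, Sep, Dec.

4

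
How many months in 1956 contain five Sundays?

A month has five Sundays exactly when Sunday falls within its first (length − 28) days.
Jan: 31 days, starts Sun → 5 of Sun, Mon, Tue ✓
Feb: 29 days, starts Wed → 5 of Wed
Mar: 31 days, starts Thu → 5 of Thu, Fri, Sat
Apr: 30 days, starts Sun → 5 of Sun, Mon ✓
May: 31 days, starts Tue → 5 of Tue, Wed, Thu
Jun: 30 days, starts Fri → 5 of Fri, Sat
Jul: 31 days, starts Sun → 5 of Sun, Mon, Tue ✓
Aug: 31 days, starts Wed → 5 of Wed, Thu, Fri
Sep: 30 days, starts Sat → 5 of Sat, Sun ✓
Oct: 31 days, starts Mon → 5 of Mon, Tue, Wed
Nov: 30 days, starts Thu → 5 of Thu, Fri
Dec: 31 days, starts Sat → 5 of Sat, Sun, Mon ✓
Months with five Sundays: Jan, Apr, Jul, Sep, Dec.

5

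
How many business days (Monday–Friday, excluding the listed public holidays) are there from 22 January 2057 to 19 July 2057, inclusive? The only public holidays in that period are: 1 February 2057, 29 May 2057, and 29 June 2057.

126 business days

22 January 2057 is a Monday.
From 22 January 2057 to 19 July 2057 is 179 days inclusive.
179 = 7 × 25 + 4, so there are 25 full weeks plus 4 extra days.
Each full week contributes 5 weekdays (Mon–Fri): 25 × 5 = 125.
The 4 extra days are Mon, Tue, Wed, Thu — 4 of them qualify.
Total: 125 + 4 = 129.
Holidays: 1 February 2057 (Thu); 29 May 2057 (Tue); 29 June 2057 (Fri).
All 3 holidays fall on weekdays, so subtract 3.
Business days: 129 − 3 = 126.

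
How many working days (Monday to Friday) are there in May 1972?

23

1972-05-01 is a Monday.
That's 31 days from start to end, counting both.
31 = 7 × 4 + 3, so there are 4 full weeks plus 3 extra days.
Each full week contributes 5 weekdays (Mon–Fri): 4 × 5 = 20.
The 3 extra days are Mon, Tue, Wed — 3 of them qualify.
Total: 20 + 3 = 23.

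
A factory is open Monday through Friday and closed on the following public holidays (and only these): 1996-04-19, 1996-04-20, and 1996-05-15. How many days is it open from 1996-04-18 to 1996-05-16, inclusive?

19

1996-04-18 is a Thursday.
From 1996-04-18 to 1996-05-16 is 29 days inclusive.
29 = 7 × 4 + 1, so there are 4 full weeks plus 1 extra day.
Each full week contributes 5 weekdays (Mon–Fri): 4 × 5 = 20.
The 1 extra day is Thu — 1 of them qualifies.
Total: 20 + 1 = 21.
Holidays: 1996-04-19 (Fri); 1996-04-20 (Sat); 1996-05-15 (Wed).
2 of the 3 holidays fall on weekdays; the rest are weekends and were already excluded.
Business days: 21 − 2 = 19.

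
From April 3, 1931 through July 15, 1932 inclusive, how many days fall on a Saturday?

April 3, 1931 is a Friday.
The range spans 470 days (inclusive of both endpoints).
470 = 7 × 67 + 1, so there are 67 full weeks plus 1 extra day.
Each full week contributes one Saturday: 67 so far.
The 1 extra day is Friday — none qualify.
Total: 67 + 0 = 67.

67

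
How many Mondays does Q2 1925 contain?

13

1925-04-01 is a Wednesday.
The range spans 91 days (inclusive of both endpoints).
91 = 7 × 13, so the span is exactly 13 full weeks.
Each full week contributes one Monday: 13 so far.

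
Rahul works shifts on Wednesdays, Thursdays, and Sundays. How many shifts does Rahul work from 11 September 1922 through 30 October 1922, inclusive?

11 September 1922 is a Monday.
That's 50 days from start to end, counting both.
50 = 7 × 7 + 1, so there are 7 full weeks plus 1 extra day.
Each full week contributes 3 days from the set (Wed, Thu, Sun): 7 × 3 = 21.
The 1 extra day is Mon — none qualify.
Total: 21 + 0 = 21.

21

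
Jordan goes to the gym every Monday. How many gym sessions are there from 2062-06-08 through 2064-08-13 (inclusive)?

2062-06-08 is a Thursday.
The range spans 798 days (inclusive of both endpoints).
798 = 7 × 114, so the span is exactly 114 full weeks.
Each full week contributes one Monday: 114 so far.
Total: 114.

114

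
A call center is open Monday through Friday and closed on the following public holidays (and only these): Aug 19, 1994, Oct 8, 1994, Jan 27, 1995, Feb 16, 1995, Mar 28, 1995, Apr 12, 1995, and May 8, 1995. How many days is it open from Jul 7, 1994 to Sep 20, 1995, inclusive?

309 business days

Jul 7, 1994 is a Thursday.
That's 441 days from start to end, counting both.
441 = 7 × 63, so the span is exactly 63 full weeks.
Each full week contributes 5 weekdays (Mon–Fri): 63 × 5 = 315.
Total: 315.
Holidays: Aug 19, 1994 (Fri); Oct 8, 1994 (Sat); Jan 27, 1995 (Fri); Feb 16, 1995 (Thu); Mar 28, 1995 (Tue); Apr 12, 1995 (Wed); May 8, 1995 (Mon).
6 of the 7 holidays fall on weekdays; the rest are weekends and were already excluded.
Business days: 315 − 6 = 309.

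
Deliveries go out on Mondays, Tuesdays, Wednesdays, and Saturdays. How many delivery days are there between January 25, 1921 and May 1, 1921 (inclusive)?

January 25, 1921 is a Tuesday.
The range spans 97 days (inclusive of both endpoints).
97 = 7 × 13 + 6, so there are 13 full weeks plus 6 extra days.
Each full week contributes 4 days from the set (Mon, Tue, Wed, Sat): 13 × 4 = 52.
The 6 extra days are Tue, Wed, Thu, Fri, Sat, Sun — 3 of them qualify.
Total: 52 + 3 = 55.

55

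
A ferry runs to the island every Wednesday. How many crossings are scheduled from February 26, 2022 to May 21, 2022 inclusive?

February 26, 2022 is a Saturday.
From February 26, 2022 to May 21, 2022 is 85 days inclusive.
85 = 7 × 12 + 1, so there are 12 full weeks plus 1 extra day.
Each full week contributes one Wednesday: 12 so far.
The 1 extra day is Sat — none qualify.
Total: 12 + 0 = 12.

12 Wednesdays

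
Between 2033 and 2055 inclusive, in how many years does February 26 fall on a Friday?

4

Day of week of February 26 in each year:
2033: Sat, 2034: Sun, 2035: Mon, 2036: Tue, 2037: Thu, 2038: Fri ✓, 2039: Sat, 2040: Sun, 2041: Tue, 2042: Wed, 2043: Thu, 2044: Fri ✓, 2045: Sun, 2046: Mon, 2047: Tue, 2048: Wed, 2049: Fri ✓, 2050: Sat, 2051: Sun, 2052: Mon, 2053: Wed, 2054: Thu, 2055: Fri ✓
Fridays: 2038, 2044, 2049, 2055.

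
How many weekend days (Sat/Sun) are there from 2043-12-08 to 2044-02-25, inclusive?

22

2043-12-08 is a Tuesday.
From 2043-12-08 to 2044-02-25 is 80 days inclusive.
80 = 7 × 11 + 3, so there are 11 full weeks plus 3 extra days.
Each full week contributes 2 weekend days (Sat, Sun): 11 × 2 = 22.
The 3 extra days are Tue, Wed, Thu — none qualify.
Total: 22 + 0 = 22.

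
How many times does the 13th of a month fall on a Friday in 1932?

1

The 13th falls on a Friday when the month's 13th has weekday Fri.
Jan 13 is Wed; Feb 13 is Sat; Mar 13 is Sun; Apr 13 is Wed; May 13 is Fri ✓; Jun 13 is Mon; Jul 13 is Wed; Aug 13 is Sat; Sep 13 is Tue; Oct 13 is Thu; Nov 13 is Sun; Dec 13 is Tue.
Friday the 13ths: May.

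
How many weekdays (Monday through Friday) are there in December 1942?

23 weekdays

1 December 1942 is a Tuesday.
That's 31 days from start to end, counting both.
31 = 7 × 4 + 3, so there are 4 full weeks plus 3 extra days.
Each full week contributes 5 weekdays (Mon–Fri): 4 × 5 = 20.
The 3 extra days are Tuesday, Wednesday, Thursday — 3 of them qualify.
Total: 20 + 3 = 23.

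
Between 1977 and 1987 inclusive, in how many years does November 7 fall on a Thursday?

Day of week of November 7 in each year:
1977: Mon, 1978: Tue, 1979: Wed, 1980: Fri, 1981: Sat, 1982: Sun, 1983: Mon, 1984: Wed, 1985: Thu ✓, 1986: Fri, 1987: Sat
Thursdays: 1985.

1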